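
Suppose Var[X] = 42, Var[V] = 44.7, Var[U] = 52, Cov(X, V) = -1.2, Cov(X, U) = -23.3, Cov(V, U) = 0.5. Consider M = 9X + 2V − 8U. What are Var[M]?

Var[M] = 10204.8

Var[M] = a²·Var[X] + b²·Var[V] + c²·Var[U] + 2ab·Cov(X, V) + 2ac·Cov(X, U) + 2bc·Cov(V, U), with a = 9, b = 2, c = -8.
= 3402 + 178.8 + 3328 + (-43.2) + 3355.2 + (-16)
= 10204.8.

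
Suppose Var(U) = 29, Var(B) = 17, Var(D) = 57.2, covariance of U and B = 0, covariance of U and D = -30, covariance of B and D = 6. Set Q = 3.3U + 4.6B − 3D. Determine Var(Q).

Var(Q) = 1618.73

Var(Q) = a²·Var(U) + b²·Var(B) + c²·Var(D) + 2ab·covariance of U and B + 2ac·covariance of U and D + 2bc·covariance of B and D, with a = 3.3, b = 4.6, c = -3.
= 315.81 + 359.72 + 514.8 + 0 + 594 + (-165.6)
= 1618.73.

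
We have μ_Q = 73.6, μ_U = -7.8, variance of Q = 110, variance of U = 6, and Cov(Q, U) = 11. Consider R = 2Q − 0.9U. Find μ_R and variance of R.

μ_R = 154.22, variance of R = 405.26

μ_R = 2·μ_Q + (-0.9)·μ_U = 2·73.6 + (-0.9)·(-7.8) = 154.22.
variance of R = a²·variance of Q + b²·variance of U + 2ab·Cov(Q, U) with a = 2, b = -0.9.
= 2²·110 + (-0.9)²·6 + 2·2·(-0.9)·11
= 440 + 4.86 + (-39.6) = 405.26.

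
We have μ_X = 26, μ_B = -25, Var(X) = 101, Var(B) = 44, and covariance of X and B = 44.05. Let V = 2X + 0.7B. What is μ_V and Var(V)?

μ_V = 2·μ_X + 0.7·μ_B = 2·26 + 0.7·(-25) = 34.5.
Var(V) = a²·Var(X) + b²·Var(B) + 2ab·covariance of X and B with a = 2, b = 0.7.
= 2²·101 + 0.7²·44 + 2·2·0.7·44.05
= 404 + 21.56 + 123.34 = 548.9.

μ_V = 34.5, Var(V) = 548.9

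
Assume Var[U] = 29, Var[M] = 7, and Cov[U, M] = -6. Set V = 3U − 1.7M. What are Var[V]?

Var[V] = a²·Var[U] + b²·Var[M] + 2ab·Cov[U, M] with a = 3, b = -1.7.
= 3²·29 + (-1.7)²·7 + 2·3·(-1.7)·(-6)
= 261 + 20.23 + 61.2 = 342.43.

Var[V] = 342.43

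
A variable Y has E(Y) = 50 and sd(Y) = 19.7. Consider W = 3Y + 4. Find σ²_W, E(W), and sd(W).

σ²_W = 3492.81, E(W) = 154, sd(W) = 59.1

W = 3Y + 4 is linear with a = 3, b = 4.
σ²_Y = 19.7² = 388.09.
σ²_W = a²·σ²_Y = 3²·388.09 = 3492.81 (the additive constant 4 does not affect variance).
E(W) = a·E(Y) + b = 3·50 + 4 = 154.
sd(W) = |a|·sd(Y) = |3|·19.7 = 59.1.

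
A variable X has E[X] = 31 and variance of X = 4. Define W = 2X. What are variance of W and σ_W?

W = 2X is linear with a = 2, b = 0.
variance of W = a²·variance of X = 2²·4 = 16.
σ_X = √4 = 2.
σ_W = |a|·σ_X = |2|·2 = 4.

variance of W = 16, σ_W = 4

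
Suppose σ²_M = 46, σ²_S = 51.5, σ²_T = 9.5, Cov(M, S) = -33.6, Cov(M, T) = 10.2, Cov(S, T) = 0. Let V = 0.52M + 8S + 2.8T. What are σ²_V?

σ²_V = 3133.0688

σ²_V = a²·σ²_M + b²·σ²_S + c²·σ²_T + 2ab·Cov(M, S) + 2ac·Cov(M, T) + 2bc·Cov(S, T), with a = 0.52, b = 8, c = 2.8.
= 12.4384 + 3296 + 74.48 + (-279.552) + 29.7024 + 0
= 3133.0688.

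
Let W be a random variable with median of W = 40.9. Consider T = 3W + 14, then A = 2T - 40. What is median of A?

median of T = 3·40.9 + 14 = 136.7.
median of A = 2·136.7 + (-40) = 233.4.

median of A = 233.4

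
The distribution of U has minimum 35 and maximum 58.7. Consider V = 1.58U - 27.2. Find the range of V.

Range(V) = 37.446

Range of U = 58.7 − 35 = 23.7.
Range(V) = |a|·Range(U) = |1.58|·23.7 = 37.446.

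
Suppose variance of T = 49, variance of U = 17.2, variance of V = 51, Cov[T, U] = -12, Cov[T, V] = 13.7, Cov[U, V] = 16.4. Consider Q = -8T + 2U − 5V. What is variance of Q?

variance of Q = 5631.8

variance of Q = a²·variance of T + b²·variance of U + c²·variance of V + 2ab·Cov[T, U] + 2ac·Cov[T, V] + 2bc·Cov[U, V], with a = -8, b = 2, c = -5.
= 3136 + 68.8 + 1275 + 384 + 1096 + (-328)
= 5631.8.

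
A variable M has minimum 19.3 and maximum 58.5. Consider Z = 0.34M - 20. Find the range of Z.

Range of M = 58.5 − 19.3 = 39.2.
Range(Z) = |a|·Range(M) = |0.34|·39.2 = 13.328.

Range(Z) = 13.328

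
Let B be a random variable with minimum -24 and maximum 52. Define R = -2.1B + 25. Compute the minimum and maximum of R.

a = -2.1 < 0, so order reverses: min(R) = a·max(B)+b = (-2.1)·52 + 25 = -84.2; max(R) = a·min(B)+b = (-2.1)·(-24) + 25 = 75.4.

min(R) = -84.2, max(R) = 75.4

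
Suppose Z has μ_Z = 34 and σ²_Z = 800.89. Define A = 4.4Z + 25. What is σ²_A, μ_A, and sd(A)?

σ²_A = 15505.2304, μ_A = 174.6, sd(A) = 124.52

A = 4.4Z + 25 is linear with a = 4.4, b = 25.
σ²_A = a²·σ²_Z = 4.4²·800.89 = 15505.2304 (the additive constant 25 does not affect variance).
μ_A = a·μ_Z + b = 4.4·34 + 25 = 174.6.
sd(Z) = √800.89 = 28.3.
sd(A) = |a|·sd(Z) = |4.4|·28.3 = 124.52.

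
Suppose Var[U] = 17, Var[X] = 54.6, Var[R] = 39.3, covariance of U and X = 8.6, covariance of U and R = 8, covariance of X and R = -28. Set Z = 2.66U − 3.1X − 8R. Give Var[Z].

Var[Z] = 1289.08

Var[Z] = a²·Var[U] + b²·Var[X] + c²·Var[R] + 2ab·covariance of U and X + 2ac·covariance of U and R + 2bc·covariance of X and R, with a = 2.66, b = -3.1, c = -8.
= 120.2852 + 524.706 + 2515.2 + (-141.8312) + (-340.48) + (-1388.8)
= 1289.08.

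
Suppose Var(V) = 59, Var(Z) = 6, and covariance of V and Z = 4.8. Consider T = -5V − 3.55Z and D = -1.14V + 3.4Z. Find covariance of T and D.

covariance of T and D = 201.7056

By bilinearity, covariance of T and D = ac·Var(V) + bd·Var(Z) + (ad+bc)·covariance of V and Z, with a=-5, b=-3.55, c=-1.14, d=3.4.
ac·Var(V) = (-5)·(-1.14)·59 = 336.3
bd·Var(Z) = (-3.55)·3.4·6 = -72.42
(ad+bc)·covariance of V and Z = (-12.953)·4.8 = -62.1744
covariance of T and D = 336.3 + (-72.42) + (-62.1744) = 201.7056.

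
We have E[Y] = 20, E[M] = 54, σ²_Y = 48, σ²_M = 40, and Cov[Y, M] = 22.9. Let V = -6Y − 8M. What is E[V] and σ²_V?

E[V] = (-6)·E[Y] + (-8)·E[M] = (-6)·20 + (-8)·54 = -552.
σ²_V = a²·σ²_Y + b²·σ²_M + 2ab·Cov[Y, M] with a = -6, b = -8.
= (-6)²·48 + (-8)²·40 + 2·(-6)·(-8)·22.9
= 1728 + 2560 + 2198.4 = 6486.4.

E[V] = -552, σ²_V = 6486.4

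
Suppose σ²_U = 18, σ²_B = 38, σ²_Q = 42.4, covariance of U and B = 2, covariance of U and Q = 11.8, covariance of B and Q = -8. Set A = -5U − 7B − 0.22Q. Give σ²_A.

σ²_A = a²·σ²_U + b²·σ²_B + c²·σ²_Q + 2ab·covariance of U and B + 2ac·covariance of U and Q + 2bc·covariance of B and Q, with a = -5, b = -7, c = -0.22.
= 450 + 1862 + 2.05216 + 140 + 25.96 + (-24.64)
= 2455.37216.

σ²_A = 2455.37216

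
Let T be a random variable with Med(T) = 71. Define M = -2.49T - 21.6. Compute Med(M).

A linear map preserves order up to sign, so Med(M) = a·Med(T) + b = (-2.49)·71 + (-21.6) = -198.39.

Med(M) = -198.39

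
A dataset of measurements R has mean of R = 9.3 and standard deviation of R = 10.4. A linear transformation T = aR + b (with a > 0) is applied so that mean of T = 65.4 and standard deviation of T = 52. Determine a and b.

standard deviation of T = a·standard deviation of R (a > 0), so a = 52/10.4 = 5.
mean of T = a·mean of R + b, so b = 65.4 − 5·9.3 = 18.9.

a = 5, b = 18.9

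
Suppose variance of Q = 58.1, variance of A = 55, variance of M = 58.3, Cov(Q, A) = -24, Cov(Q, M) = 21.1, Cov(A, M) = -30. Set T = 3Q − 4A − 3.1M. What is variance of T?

variance of T = 1402.703

variance of T = a²·variance of Q + b²·variance of A + c²·variance of M + 2ab·Cov(Q, A) + 2ac·Cov(Q, M) + 2bc·Cov(A, M), with a = 3, b = -4, c = -3.1.
= 522.9 + 880 + 560.263 + 576 + (-392.46) + (-744)
= 1402.703.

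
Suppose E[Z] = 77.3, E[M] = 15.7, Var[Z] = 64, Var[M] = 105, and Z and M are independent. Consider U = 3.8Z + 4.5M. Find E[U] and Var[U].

E[U] = 364.39, Var[U] = 3050.41

E[U] = 3.8·E[Z] + 4.5·E[M] = 3.8·77.3 + 4.5·15.7 = 364.39.
Var[U] = a²·Var[Z] + b²·Var[M] + 2ab·Cov(Z, M) with a = 3.8, b = 4.5.
Independence gives Cov(Z, M) = 0.
= 3.8²·64 + 4.5²·105 + 2·3.8·4.5·0
= 924.16 + 2126.25 + 0 = 3050.41.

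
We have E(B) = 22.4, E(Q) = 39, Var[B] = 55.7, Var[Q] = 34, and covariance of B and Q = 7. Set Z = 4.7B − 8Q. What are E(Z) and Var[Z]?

E(Z) = -206.72, Var[Z] = 2880.013

E(Z) = 4.7·E(B) + (-8)·E(Q) = 4.7·22.4 + (-8)·39 = -206.72.
Var[Z] = a²·Var[B] + b²·Var[Q] + 2ab·covariance of B and Q with a = 4.7, b = -8.
= 4.7²·55.7 + (-8)²·34 + 2·4.7·(-8)·7
= 1230.413 + 2176 + (-526.4) = 2880.013.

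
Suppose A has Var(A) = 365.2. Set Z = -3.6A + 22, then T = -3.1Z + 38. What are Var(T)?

Var(T) = 45484.05312

Var(Z) = (-3.6)²·365.2 = 4732.992.
Var(T) = (-3.1)²·4732.992 = 45484.05312.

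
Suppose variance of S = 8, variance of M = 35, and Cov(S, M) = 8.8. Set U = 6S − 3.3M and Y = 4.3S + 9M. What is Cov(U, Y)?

Cov(U, Y) = -482.772

By bilinearity, Cov(U, Y) = ac·variance of S + bd·variance of M + (ad+bc)·Cov(S, M), with a=6, b=-3.3, c=4.3, d=9.
ac·variance of S = 6·4.3·8 = 206.4
bd·variance of M = (-3.3)·9·35 = -1039.5
(ad+bc)·Cov(S, M) = (39.81)·8.8 = 350.328
Cov(U, Y) = 206.4 + (-1039.5) + 350.328 = -482.772.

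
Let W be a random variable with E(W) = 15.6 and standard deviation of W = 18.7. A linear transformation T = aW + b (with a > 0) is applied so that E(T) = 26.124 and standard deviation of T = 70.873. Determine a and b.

standard deviation of T = a·standard deviation of W (a > 0), so a = 70.873/18.7 = 3.79.
E(T) = a·E(W) + b, so b = 26.124 − 3.79·15.6 = -33.

a = 3.79, b = -33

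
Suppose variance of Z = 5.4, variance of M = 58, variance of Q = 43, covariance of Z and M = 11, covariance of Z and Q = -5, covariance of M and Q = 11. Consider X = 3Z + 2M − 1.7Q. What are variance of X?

variance of X = a²·variance of Z + b²·variance of M + c²·variance of Q + 2ab·covariance of Z and M + 2ac·covariance of Z and Q + 2bc·covariance of M and Q, with a = 3, b = 2, c = -1.7.
= 48.6 + 232 + 124.27 + 132 + 51 + (-74.8)
= 513.07.

variance of X = 513.07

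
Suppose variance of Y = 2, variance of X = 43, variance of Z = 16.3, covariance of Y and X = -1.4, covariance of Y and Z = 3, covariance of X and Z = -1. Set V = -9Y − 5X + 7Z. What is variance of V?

variance of V = a²·variance of Y + b²·variance of X + c²·variance of Z + 2ab·covariance of Y and X + 2ac·covariance of Y and Z + 2bc·covariance of X and Z, with a = -9, b = -5, c = 7.
= 162 + 1075 + 798.7 + (-126) + (-378) + 70
= 1601.7.

variance of V = 1601.7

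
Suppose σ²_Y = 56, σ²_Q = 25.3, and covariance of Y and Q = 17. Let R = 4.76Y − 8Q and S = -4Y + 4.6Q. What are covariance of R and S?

covariance of R and S = -1081.048

By bilinearity, covariance of R and S = ac·σ²_Y + bd·σ²_Q + (ad+bc)·covariance of Y and Q, with a=4.76, b=-8, c=-4, d=4.6.
ac·σ²_Y = 4.76·(-4)·56 = -1066.24
bd·σ²_Q = (-8)·4.6·25.3 = -931.04
(ad+bc)·covariance of Y and Q = (53.896)·17 = 916.232
covariance of R and S = -1066.24 + (-931.04) + 916.232 = -1081.048.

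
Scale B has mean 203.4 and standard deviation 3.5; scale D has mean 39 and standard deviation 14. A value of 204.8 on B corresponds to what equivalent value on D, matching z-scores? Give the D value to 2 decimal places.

D = 44.60

z = (204.8 − 203.4)/3.5 = 0.4.
D = 39 + z·14 = 39 + (204.8 − 203.4)·14/3.5 = 44.60.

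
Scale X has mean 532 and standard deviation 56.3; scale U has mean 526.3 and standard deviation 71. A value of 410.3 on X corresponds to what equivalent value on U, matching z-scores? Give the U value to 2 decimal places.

U = 372.82

z = (410.3 − 532)/56.3 ≈ -2.1616.
U = 526.3 + z·71 = 526.3 + (410.3 − 532)·71/56.3 ≈ 372.82.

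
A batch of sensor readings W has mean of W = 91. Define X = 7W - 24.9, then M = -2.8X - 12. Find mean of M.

mean of X = 7·91 + (-24.9) = 612.1.
mean of M = (-2.8)·612.1 + (-12) = -1725.88.

mean of M = -1725.88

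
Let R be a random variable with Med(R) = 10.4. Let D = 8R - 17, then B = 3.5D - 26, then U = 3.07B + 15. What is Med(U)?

Med(D) = 8·10.4 + (-17) = 66.2.
Med(B) = 3.5·66.2 + (-26) = 205.7.
Med(U) = 3.07·205.7 + 15 = 646.499.

Med(U) = 646.499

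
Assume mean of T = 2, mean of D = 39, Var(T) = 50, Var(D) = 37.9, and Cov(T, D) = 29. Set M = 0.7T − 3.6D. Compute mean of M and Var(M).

mean of M = 0.7·mean of T + (-3.6)·mean of D = 0.7·2 + (-3.6)·39 = -139.
Var(M) = a²·Var(T) + b²·Var(D) + 2ab·Cov(T, D) with a = 0.7, b = -3.6.
= 0.7²·50 + (-3.6)²·37.9 + 2·0.7·(-3.6)·29
= 24.5 + 491.184 + (-146.16) = 369.524.

mean of M = -139, Var(M) = 369.524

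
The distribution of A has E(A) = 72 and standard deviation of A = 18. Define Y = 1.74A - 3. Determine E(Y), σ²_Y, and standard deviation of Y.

E(Y) = 122.28, σ²_Y = 980.9424, standard deviation of Y = 31.32

Y = 1.74A - 3 is linear with a = 1.74, b = -3.
E(Y) = a·E(A) + b = 1.74·72 + (-3) = 122.28.
σ²_A = 18² = 324.
σ²_Y = a²·σ²_A = 1.74²·324 = 980.9424 (the additive constant -3 does not affect variance).
standard deviation of Y = |a|·standard deviation of A = |1.74|·18 = 31.32.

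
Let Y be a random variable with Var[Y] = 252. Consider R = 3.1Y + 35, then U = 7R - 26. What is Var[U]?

Var[U] = 118664.28

Var[R] = 3.1²·252 = 2421.72.
Var[U] = 7²·2421.72 = 118664.28.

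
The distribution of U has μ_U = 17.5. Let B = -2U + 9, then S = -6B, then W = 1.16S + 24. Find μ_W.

μ_W = 204.96

μ_B = (-2)·17.5 + 9 = -26.
μ_S = (-6)·(-26) = 156.
μ_W = 1.16·156 + 24 = 204.96.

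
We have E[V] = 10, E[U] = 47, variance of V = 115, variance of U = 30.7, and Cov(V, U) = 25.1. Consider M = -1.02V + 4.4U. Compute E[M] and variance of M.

E[M] = (-1.02)·E[V] + 4.4·E[U] = (-1.02)·10 + 4.4·47 = 196.6.
variance of M = a²·variance of V + b²·variance of U + 2ab·Cov(V, U) with a = -1.02, b = 4.4.
= (-1.02)²·115 + 4.4²·30.7 + 2·(-1.02)·4.4·25.1
= 119.646 + 594.352 + (-225.2976) = 488.7004.

E[M] = 196.6, variance of M = 488.7004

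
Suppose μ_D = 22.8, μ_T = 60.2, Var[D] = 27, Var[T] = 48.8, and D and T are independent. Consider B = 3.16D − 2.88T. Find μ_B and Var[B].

μ_B = 3.16·μ_D + (-2.88)·μ_T = 3.16·22.8 + (-2.88)·60.2 = -101.328.
Var[B] = a²·Var[D] + b²·Var[T] + 2ab·Cov(D, T) with a = 3.16, b = -2.88.
Independence gives Cov(D, T) = 0.
= 3.16²·27 + (-2.88)²·48.8 + 2·3.16·(-2.88)·0
= 269.6112 + 404.76672 + 0 = 674.37792.

μ_B = -101.328, Var[B] = 674.37792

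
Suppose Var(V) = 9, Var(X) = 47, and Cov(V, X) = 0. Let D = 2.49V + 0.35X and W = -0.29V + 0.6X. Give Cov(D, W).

Cov(D, W) = 3.3711

By bilinearity, Cov(D, W) = ac·Var(V) + bd·Var(X) + (ad+bc)·Cov(V, X), with a=2.49, b=0.35, c=-0.29, d=0.6.
ac·Var(V) = 2.49·(-0.29)·9 = -6.4989
bd·Var(X) = 0.35·0.6·47 = 9.87
(ad+bc)·Cov(V, X) = (1.3925)·0 = 0
Cov(D, W) = -6.4989 + 9.87 + 0 = 3.3711.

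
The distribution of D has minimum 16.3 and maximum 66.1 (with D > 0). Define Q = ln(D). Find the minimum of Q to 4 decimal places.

min(Q) = 2.7912

ln(D) is increasing on this domain, so min(Q) comes from min(D) = 16.3: min(Q) = ln(16.3) ≈ 2.7912.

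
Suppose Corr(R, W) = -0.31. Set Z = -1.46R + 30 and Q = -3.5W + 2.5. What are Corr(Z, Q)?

Linear rescalings preserve correlation up to sign; here the slopes -1.46 and -3.5 have the same sign, so Corr(Z, Q) = Corr(R, W) = -0.31.

Corr(Z, Q) = -0.31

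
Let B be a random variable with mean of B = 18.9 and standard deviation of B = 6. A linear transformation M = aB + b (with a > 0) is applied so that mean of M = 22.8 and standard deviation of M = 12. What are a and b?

standard deviation of M = a·standard deviation of B (a > 0), so a = 12/6 = 2.
mean of M = a·mean of B + b, so b = 22.8 − 2·18.9 = -15.

a = 2, b = -15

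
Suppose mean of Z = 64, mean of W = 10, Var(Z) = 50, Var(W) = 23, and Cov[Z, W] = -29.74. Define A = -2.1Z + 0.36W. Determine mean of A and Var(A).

mean of A = -130.8, Var(A) = 268.44768

mean of A = (-2.1)·mean of Z + 0.36·mean of W = (-2.1)·64 + 0.36·10 = -130.8.
Var(A) = a²·Var(Z) + b²·Var(W) + 2ab·Cov[Z, W] with a = -2.1, b = 0.36.
= (-2.1)²·50 + 0.36²·23 + 2·(-2.1)·0.36·(-29.74)
= 220.5 + 2.9808 + 44.96688 = 268.44768.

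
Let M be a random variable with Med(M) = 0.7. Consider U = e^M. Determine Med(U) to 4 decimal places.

Med(U) = 2.0138

e^M is monotone on this domain, so Med(U) = exp(0.7) ≈ 2.0138.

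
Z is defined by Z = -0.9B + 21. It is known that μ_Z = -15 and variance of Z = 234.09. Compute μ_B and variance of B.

From Z = -0.9B + 21: μ_Z = a·μ_B + b, so μ_B = (μ_Z − b)/a = (-15 − 21)/(-0.9) = 40.
variance of Z = a²·variance of B, so variance of B = 234.09/(-0.9)² = 289.

μ_B = 40, variance of B = 289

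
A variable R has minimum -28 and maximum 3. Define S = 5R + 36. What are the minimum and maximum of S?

a = 5 > 0, so min(S) = a·min(R)+b = 5·(-28) + 36 = -104 and max(S) = 5·3 + 36 = 51.

min(S) = -104, max(S) = 51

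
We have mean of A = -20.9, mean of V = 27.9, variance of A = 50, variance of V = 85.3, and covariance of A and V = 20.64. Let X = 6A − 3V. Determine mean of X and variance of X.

mean of X = -209.1, variance of X = 1824.66

mean of X = 6·mean of A + (-3)·mean of V = 6·(-20.9) + (-3)·27.9 = -209.1.
variance of X = a²·variance of A + b²·variance of V + 2ab·covariance of A and V with a = 6, b = -3.
= 6²·50 + (-3)²·85.3 + 2·6·(-3)·20.64
= 1800 + 767.7 + (-743.04) = 1824.66.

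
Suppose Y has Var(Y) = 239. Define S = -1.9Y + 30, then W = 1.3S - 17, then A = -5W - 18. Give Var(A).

Var(S) = (-1.9)²·239 = 862.79.
Var(W) = 1.3²·862.79 = 1458.1151.
Var(A) = (-5)²·1458.1151 = 36452.8775.

Var(A) = 36452.8775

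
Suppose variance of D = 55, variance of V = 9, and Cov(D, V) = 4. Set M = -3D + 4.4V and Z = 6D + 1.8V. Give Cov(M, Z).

Cov(M, Z) = -834.72

By bilinearity, Cov(M, Z) = ac·variance of D + bd·variance of V + (ad+bc)·Cov(D, V), with a=-3, b=4.4, c=6, d=1.8.
ac·variance of D = (-3)·6·55 = -990
bd·variance of V = 4.4·1.8·9 = 71.28
(ad+bc)·Cov(D, V) = (21)·4 = 84
Cov(M, Z) = -990 + 71.28 + 84 = -834.72.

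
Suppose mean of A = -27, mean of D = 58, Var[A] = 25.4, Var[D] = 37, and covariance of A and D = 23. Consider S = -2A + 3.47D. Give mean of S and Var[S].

mean of S = 255.26, Var[S] = 227.8733

mean of S = (-2)·mean of A + 3.47·mean of D = (-2)·(-27) + 3.47·58 = 255.26.
Var[S] = a²·Var[A] + b²·Var[D] + 2ab·covariance of A and D with a = -2, b = 3.47.
= (-2)²·25.4 + 3.47²·37 + 2·(-2)·3.47·23
= 101.6 + 445.5133 + (-319.24) = 227.8733.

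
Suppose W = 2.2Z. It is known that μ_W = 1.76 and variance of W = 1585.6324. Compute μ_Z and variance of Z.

μ_Z = 0.8, variance of Z = 327.61

From W = 2.2Z: μ_W = a·μ_Z + b, so μ_Z = (μ_W − b)/a = (1.76 − 0)/2.2 = 0.8.
variance of W = a²·variance of Z, so variance of Z = 1585.6324/2.2² = 327.61.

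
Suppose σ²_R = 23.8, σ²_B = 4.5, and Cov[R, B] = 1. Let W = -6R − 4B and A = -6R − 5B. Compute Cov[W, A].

By bilinearity, Cov[W, A] = ac·σ²_R + bd·σ²_B + (ad+bc)·Cov[R, B], with a=-6, b=-4, c=-6, d=-5.
ac·σ²_R = (-6)·(-6)·23.8 = 856.8
bd·σ²_B = (-4)·(-5)·4.5 = 90
(ad+bc)·Cov[R, B] = (54)·1 = 54
Cov[W, A] = 856.8 + 90 + 54 = 1000.8.

Cov[W, A] = 1000.8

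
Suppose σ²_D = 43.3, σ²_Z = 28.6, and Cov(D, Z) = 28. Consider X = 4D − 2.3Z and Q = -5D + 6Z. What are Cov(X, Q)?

Cov(X, Q) = -266.68

By bilinearity, Cov(X, Q) = ac·σ²_D + bd·σ²_Z + (ad+bc)·Cov(D, Z), with a=4, b=-2.3, c=-5, d=6.
ac·σ²_D = 4·(-5)·43.3 = -866
bd·σ²_Z = (-2.3)·6·28.6 = -394.68
(ad+bc)·Cov(D, Z) = (35.5)·28 = 994
Cov(X, Q) = -866 + (-394.68) + 994 = -266.68.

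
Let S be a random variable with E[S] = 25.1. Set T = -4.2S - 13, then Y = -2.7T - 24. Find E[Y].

E[Y] = 295.734

E[T] = (-4.2)·25.1 + (-13) = -118.42.
E[Y] = (-2.7)·(-118.42) + (-24) = 295.734.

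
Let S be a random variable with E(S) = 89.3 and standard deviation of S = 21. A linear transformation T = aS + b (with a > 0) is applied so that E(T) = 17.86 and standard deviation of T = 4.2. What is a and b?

standard deviation of T = a·standard deviation of S (a > 0), so a = 4.2/21 = 0.2.
E(T) = a·E(S) + b, so b = 17.86 − 0.2·89.3 = 0.

a = 0.2, b = 0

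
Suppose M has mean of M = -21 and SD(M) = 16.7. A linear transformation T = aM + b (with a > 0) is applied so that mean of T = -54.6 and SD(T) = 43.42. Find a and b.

a = 2.6, b = 0

SD(T) = a·SD(M) (a > 0), so a = 43.42/16.7 = 2.6.
mean of T = a·mean of M + b, so b = -54.6 − 2.6·(-21) = 0.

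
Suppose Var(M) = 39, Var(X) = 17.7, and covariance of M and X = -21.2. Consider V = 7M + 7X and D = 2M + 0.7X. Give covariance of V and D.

covariance of V and D = 232.05

By bilinearity, covariance of V and D = ac·Var(M) + bd·Var(X) + (ad+bc)·covariance of M and X, with a=7, b=7, c=2, d=0.7.
ac·Var(M) = 7·2·39 = 546
bd·Var(X) = 7·0.7·17.7 = 86.73
(ad+bc)·covariance of M and X = (18.9)·(-21.2) = -400.68
covariance of V and D = 546 + 86.73 + (-400.68) = 232.05.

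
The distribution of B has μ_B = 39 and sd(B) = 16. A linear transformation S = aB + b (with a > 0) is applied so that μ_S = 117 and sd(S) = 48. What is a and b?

sd(S) = a·sd(B) (a > 0), so a = 48/16 = 3.
μ_S = a·μ_B + b, so b = 117 − 3·39 = 0.

a = 3, b = 0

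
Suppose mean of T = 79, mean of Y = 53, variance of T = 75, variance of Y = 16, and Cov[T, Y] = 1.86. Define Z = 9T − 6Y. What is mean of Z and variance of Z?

mean of Z = 393, variance of Z = 6450.12

mean of Z = 9·mean of T + (-6)·mean of Y = 9·79 + (-6)·53 = 393.
variance of Z = a²·variance of T + b²·variance of Y + 2ab·Cov[T, Y] with a = 9, b = -6.
= 9²·75 + (-6)²·16 + 2·9·(-6)·1.86
= 6075 + 576 + (-200.88) = 6450.12.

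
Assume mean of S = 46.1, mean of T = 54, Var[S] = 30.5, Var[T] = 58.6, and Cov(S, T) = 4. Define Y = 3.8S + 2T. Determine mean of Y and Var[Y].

mean of Y = 283.18, Var[Y] = 735.62

mean of Y = 3.8·mean of S + 2·mean of T = 3.8·46.1 + 2·54 = 283.18.
Var[Y] = a²·Var[S] + b²·Var[T] + 2ab·Cov(S, T) with a = 3.8, b = 2.
= 3.8²·30.5 + 2²·58.6 + 2·3.8·2·4
= 440.42 + 234.4 + 60.8 = 735.62.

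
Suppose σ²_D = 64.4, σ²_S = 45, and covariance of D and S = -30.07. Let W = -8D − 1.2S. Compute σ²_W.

σ²_W = a²·σ²_D + b²·σ²_S + 2ab·covariance of D and S with a = -8, b = -1.2.
= (-8)²·64.4 + (-1.2)²·45 + 2·(-8)·(-1.2)·(-30.07)
= 4121.6 + 64.8 + (-577.344) = 3609.056.

σ²_W = 3609.056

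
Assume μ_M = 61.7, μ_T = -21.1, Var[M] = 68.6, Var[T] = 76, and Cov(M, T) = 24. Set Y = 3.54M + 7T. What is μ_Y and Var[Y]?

μ_Y = 3.54·μ_M + 7·μ_T = 3.54·61.7 + 7·(-21.1) = 70.718.
Var[Y] = a²·Var[M] + b²·Var[T] + 2ab·Cov(M, T) with a = 3.54, b = 7.
= 3.54²·68.6 + 7²·76 + 2·3.54·7·24
= 859.66776 + 3724 + 1189.44 = 5773.10776.

μ_Y = 70.718, Var[Y] = 5773.10776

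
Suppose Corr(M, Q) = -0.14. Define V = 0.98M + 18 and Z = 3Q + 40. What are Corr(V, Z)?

Corr(V, Z) = -0.14

Linear rescalings preserve correlation up to sign; here the slopes 0.98 and 3 have the same sign, so Corr(V, Z) = Corr(M, Q) = -0.14.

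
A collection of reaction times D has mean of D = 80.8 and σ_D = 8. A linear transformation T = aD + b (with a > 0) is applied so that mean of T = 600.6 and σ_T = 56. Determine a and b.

a = 7, b = 35

σ_T = a·σ_D (a > 0), so a = 56/8 = 7.
mean of T = a·mean of D + b, so b = 600.6 − 7·80.8 = 35.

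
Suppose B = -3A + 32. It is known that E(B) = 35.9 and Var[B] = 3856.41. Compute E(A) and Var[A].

E(A) = -1.3, Var[A] = 428.49

From B = -3A + 32: E(B) = a·E(A) + b, so E(A) = (E(B) − b)/a = (35.9 − 32)/(-3) = -1.3.
Var[B] = a²·Var[A], so Var[A] = 3856.41/(-3)² = 428.49.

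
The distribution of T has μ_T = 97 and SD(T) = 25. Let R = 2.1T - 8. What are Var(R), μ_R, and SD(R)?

R = 2.1T - 8 is linear with a = 2.1, b = -8.
Var(T) = 25² = 625.
Var(R) = a²·Var(T) = 2.1²·625 = 2756.25 (the additive constant -8 does not affect variance).
μ_R = a·μ_T + b = 2.1·97 + (-8) = 195.7.
SD(R) = |a|·SD(T) = |2.1|·25 = 52.5.

Var(R) = 2756.25, μ_R = 195.7, SD(R) = 52.5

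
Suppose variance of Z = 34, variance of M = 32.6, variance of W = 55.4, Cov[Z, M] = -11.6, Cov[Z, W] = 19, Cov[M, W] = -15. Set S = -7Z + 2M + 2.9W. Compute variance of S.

variance of S = 1641.714

variance of S = a²·variance of Z + b²·variance of M + c²·variance of W + 2ab·Cov[Z, M] + 2ac·Cov[Z, W] + 2bc·Cov[M, W], with a = -7, b = 2, c = 2.9.
= 1666 + 130.4 + 465.914 + 324.8 + (-771.4) + (-174)
= 1641.714.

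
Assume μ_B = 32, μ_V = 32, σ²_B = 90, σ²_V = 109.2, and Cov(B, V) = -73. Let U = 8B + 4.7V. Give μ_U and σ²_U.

μ_U = 8·μ_B + 4.7·μ_V = 8·32 + 4.7·32 = 406.4.
σ²_U = a²·σ²_B + b²·σ²_V + 2ab·Cov(B, V) with a = 8, b = 4.7.
= 8²·90 + 4.7²·109.2 + 2·8·4.7·(-73)
= 5760 + 2412.228 + (-5489.6) = 2682.628.

μ_U = 406.4, σ²_U = 2682.628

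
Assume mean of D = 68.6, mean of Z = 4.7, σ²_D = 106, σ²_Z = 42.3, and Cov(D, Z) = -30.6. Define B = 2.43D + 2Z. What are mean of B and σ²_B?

mean of B = 176.098, σ²_B = 497.6874

mean of B = 2.43·mean of D + 2·mean of Z = 2.43·68.6 + 2·4.7 = 176.098.
σ²_B = a²·σ²_D + b²·σ²_Z + 2ab·Cov(D, Z) with a = 2.43, b = 2.
= 2.43²·106 + 2²·42.3 + 2·2.43·2·(-30.6)
= 625.9194 + 169.2 + (-297.432) = 497.6874.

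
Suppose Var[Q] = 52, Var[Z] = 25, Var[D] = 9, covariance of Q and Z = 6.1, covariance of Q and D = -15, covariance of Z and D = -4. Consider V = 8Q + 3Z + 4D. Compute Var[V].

Var[V] = a²·Var[Q] + b²·Var[Z] + c²·Var[D] + 2ab·covariance of Q and Z + 2ac·covariance of Q and D + 2bc·covariance of Z and D, with a = 8, b = 3, c = 4.
= 3328 + 225 + 144 + 292.8 + (-960) + (-96)
= 2933.8.

Var[V] = 2933.8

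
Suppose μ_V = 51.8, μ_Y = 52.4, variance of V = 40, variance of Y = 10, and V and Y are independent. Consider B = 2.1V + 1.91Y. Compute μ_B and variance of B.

μ_B = 2.1·μ_V + 1.91·μ_Y = 2.1·51.8 + 1.91·52.4 = 208.864.
variance of B = a²·variance of V + b²·variance of Y + 2ab·covariance of V and Y with a = 2.1, b = 1.91.
Independence gives covariance of V and Y = 0.
= 2.1²·40 + 1.91²·10 + 2·2.1·1.91·0
= 176.4 + 36.481 + 0 = 212.881.

μ_B = 208.864, variance of B = 212.881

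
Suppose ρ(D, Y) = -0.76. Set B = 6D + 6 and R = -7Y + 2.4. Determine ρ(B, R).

ρ(B, R) = 0.76

Linear rescalings preserve |correlation|; the slopes 6 and -7 have opposite signs, so the correlation flips sign: ρ(B, R) = −ρ(D, Y) = 0.76.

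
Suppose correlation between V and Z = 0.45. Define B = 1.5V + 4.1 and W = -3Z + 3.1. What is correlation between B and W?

correlation between B and W = -0.45

Linear rescalings preserve |correlation|; the slopes 1.5 and -3 have opposite signs, so the correlation flips sign: correlation between B and W = −correlation between V and Z = -0.45.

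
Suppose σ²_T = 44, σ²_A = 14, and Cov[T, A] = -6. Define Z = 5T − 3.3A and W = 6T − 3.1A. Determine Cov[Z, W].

By bilinearity, Cov[Z, W] = ac·σ²_T + bd·σ²_A + (ad+bc)·Cov[T, A], with a=5, b=-3.3, c=6, d=-3.1.
ac·σ²_T = 5·6·44 = 1320
bd·σ²_A = (-3.3)·(-3.1)·14 = 143.22
(ad+bc)·Cov[T, A] = (-35.3)·(-6) = 211.8
Cov[Z, W] = 1320 + 143.22 + 211.8 = 1675.02.

Cov[Z, W] = 1675.02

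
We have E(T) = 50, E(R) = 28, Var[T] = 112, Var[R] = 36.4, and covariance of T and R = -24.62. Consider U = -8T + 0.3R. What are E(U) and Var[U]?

E(U) = (-8)·E(T) + 0.3·E(R) = (-8)·50 + 0.3·28 = -391.6.
Var[U] = a²·Var[T] + b²·Var[R] + 2ab·covariance of T and R with a = -8, b = 0.3.
= (-8)²·112 + 0.3²·36.4 + 2·(-8)·0.3·(-24.62)
= 7168 + 3.276 + 118.176 = 7289.452.

E(U) = -391.6, Var[U] = 7289.452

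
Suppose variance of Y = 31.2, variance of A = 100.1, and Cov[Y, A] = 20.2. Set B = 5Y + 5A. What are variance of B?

variance of B = a²·variance of Y + b²·variance of A + 2ab·Cov[Y, A] with a = 5, b = 5.
= 5²·31.2 + 5²·100.1 + 2·5·5·20.2
= 780 + 2502.5 + 1010 = 4292.5.

variance of B = 4292.5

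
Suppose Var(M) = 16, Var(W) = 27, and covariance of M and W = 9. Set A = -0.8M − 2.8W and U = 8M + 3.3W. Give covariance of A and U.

By bilinearity, covariance of A and U = ac·Var(M) + bd·Var(W) + (ad+bc)·covariance of M and W, with a=-0.8, b=-2.8, c=8, d=3.3.
ac·Var(M) = (-0.8)·8·16 = -102.4
bd·Var(W) = (-2.8)·3.3·27 = -249.48
(ad+bc)·covariance of M and W = (-25.04)·9 = -225.36
covariance of A and U = -102.4 + (-249.48) + (-225.36) = -577.24.

covariance of A and U = -577.24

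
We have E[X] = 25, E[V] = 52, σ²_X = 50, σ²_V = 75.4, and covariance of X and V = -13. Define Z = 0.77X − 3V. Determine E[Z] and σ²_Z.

E[Z] = -136.75, σ²_Z = 768.305

E[Z] = 0.77·E[X] + (-3)·E[V] = 0.77·25 + (-3)·52 = -136.75.
σ²_Z = a²·σ²_X + b²·σ²_V + 2ab·covariance of X and V with a = 0.77, b = -3.
= 0.77²·50 + (-3)²·75.4 + 2·0.77·(-3)·(-13)
= 29.645 + 678.6 + 60.06 = 768.305.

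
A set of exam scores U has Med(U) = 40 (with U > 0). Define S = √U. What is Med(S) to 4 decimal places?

Med(S) = 6.3246

√U is monotone on this domain, so Med(S) = √(40) ≈ 6.3246.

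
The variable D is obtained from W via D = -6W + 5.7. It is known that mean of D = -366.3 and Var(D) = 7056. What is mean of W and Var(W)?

From D = -6W + 5.7: mean of D = a·mean of W + b, so mean of W = (mean of D − b)/a = (-366.3 − 5.7)/(-6) = 62.
Var(D) = a²·Var(W), so Var(W) = 7056/(-6)² = 196.

mean of W = 62, Var(W) = 196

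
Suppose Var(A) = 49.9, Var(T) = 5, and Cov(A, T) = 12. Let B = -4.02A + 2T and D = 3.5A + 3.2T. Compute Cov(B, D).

Cov(B, D) = -740.461

By bilinearity, Cov(B, D) = ac·Var(A) + bd·Var(T) + (ad+bc)·Cov(A, T), with a=-4.02, b=2, c=3.5, d=3.2.
ac·Var(A) = (-4.02)·3.5·49.9 = -702.093
bd·Var(T) = 2·3.2·5 = 32
(ad+bc)·Cov(A, T) = (-5.864)·12 = -70.368
Cov(B, D) = -702.093 + 32 + (-70.368) = -740.461.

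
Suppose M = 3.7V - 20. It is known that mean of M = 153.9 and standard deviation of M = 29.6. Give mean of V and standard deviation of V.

mean of V = 47, standard deviation of V = 8

From M = 3.7V - 20: mean of M = a·mean of V + b, so mean of V = (mean of M − b)/a = (153.9 − (-20))/3.7 = 47.
standard deviation of M = |a|·standard deviation of V, so standard deviation of V = 29.6/|3.7| = 8.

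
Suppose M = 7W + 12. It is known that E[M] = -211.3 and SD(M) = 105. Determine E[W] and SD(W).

From M = 7W + 12: E[M] = a·E[W] + b, so E[W] = (E[M] − b)/a = (-211.3 − 12)/7 = -31.9.
SD(M) = |a|·SD(W), so SD(W) = 105/|7| = 15.

E[W] = -31.9, SD(W) = 15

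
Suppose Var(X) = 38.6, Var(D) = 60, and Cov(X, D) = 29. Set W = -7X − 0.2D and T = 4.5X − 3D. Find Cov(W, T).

By bilinearity, Cov(W, T) = ac·Var(X) + bd·Var(D) + (ad+bc)·Cov(X, D), with a=-7, b=-0.2, c=4.5, d=-3.
ac·Var(X) = (-7)·4.5·38.6 = -1215.9
bd·Var(D) = (-0.2)·(-3)·60 = 36
(ad+bc)·Cov(X, D) = (20.1)·29 = 582.9
Cov(W, T) = -1215.9 + 36 + 582.9 = -597.

Cov(W, T) = -597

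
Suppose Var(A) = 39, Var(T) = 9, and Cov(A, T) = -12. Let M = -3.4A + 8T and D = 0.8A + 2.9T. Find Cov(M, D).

Cov(M, D) = 144.24

By bilinearity, Cov(M, D) = ac·Var(A) + bd·Var(T) + (ad+bc)·Cov(A, T), with a=-3.4, b=8, c=0.8, d=2.9.
ac·Var(A) = (-3.4)·0.8·39 = -106.08
bd·Var(T) = 8·2.9·9 = 208.8
(ad+bc)·Cov(A, T) = (-3.46)·(-12) = 41.52
Cov(M, D) = -106.08 + 208.8 + 41.52 = 144.24.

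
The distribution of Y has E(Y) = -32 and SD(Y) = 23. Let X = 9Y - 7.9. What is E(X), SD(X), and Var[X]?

X = 9Y - 7.9 is linear with a = 9, b = -7.9.
E(X) = a·E(Y) + b = 9·(-32) + (-7.9) = -295.9.
SD(X) = |a|·SD(Y) = |9|·23 = 207.
Var[Y] = 23² = 529.
Var[X] = a²·Var[Y] = 9²·529 = 42849 (the additive constant -7.9 does not affect variance).

E(X) = -295.9, SD(X) = 207, Var[X] = 42849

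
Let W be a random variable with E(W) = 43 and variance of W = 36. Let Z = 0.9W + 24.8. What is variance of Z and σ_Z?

variance of Z = 29.16, σ_Z = 5.4

Z = 0.9W + 24.8 is linear with a = 0.9, b = 24.8.
variance of Z = a²·variance of W = 0.9²·36 = 29.16 (the additive constant 24.8 does not affect variance).
σ_W = √36 = 6.
σ_Z = |a|·σ_W = |0.9|·6 = 5.4.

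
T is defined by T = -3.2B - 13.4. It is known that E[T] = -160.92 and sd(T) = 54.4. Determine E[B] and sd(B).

From T = -3.2B - 13.4: E[T] = a·E[B] + b, so E[B] = (E[T] − b)/a = (-160.92 − (-13.4))/(-3.2) = 46.1.
sd(T) = |a|·sd(B), so sd(B) = 54.4/|-3.2| = 17.

E[B] = 46.1, sd(B) = 17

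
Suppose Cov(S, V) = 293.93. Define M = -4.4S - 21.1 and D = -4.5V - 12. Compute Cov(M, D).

Cov(M, D) = a·c·Cov(S, V) = (-4.4)·(-4.5)·293.93 = 5819.814. Additive constants drop out.

Cov(M, D) = 5819.814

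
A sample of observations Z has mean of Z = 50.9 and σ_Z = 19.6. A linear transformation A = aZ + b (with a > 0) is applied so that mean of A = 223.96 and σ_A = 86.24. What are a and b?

σ_A = a·σ_Z (a > 0), so a = 86.24/19.6 = 4.4.
mean of A = a·mean of Z + b, so b = 223.96 − 4.4·50.9 = 0.

a = 4.4, b = 0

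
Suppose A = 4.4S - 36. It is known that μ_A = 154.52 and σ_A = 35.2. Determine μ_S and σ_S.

μ_S = 43.3, σ_S = 8

From A = 4.4S - 36: μ_A = a·μ_S + b, so μ_S = (μ_A − b)/a = (154.52 − (-36))/4.4 = 43.3.
σ_A = |a|·σ_S, so σ_S = 35.2/|4.4| = 8.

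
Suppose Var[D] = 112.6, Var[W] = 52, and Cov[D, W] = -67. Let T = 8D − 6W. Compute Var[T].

Var[T] = 15510.4

Var[T] = a²·Var[D] + b²·Var[W] + 2ab·Cov[D, W] with a = 8, b = -6.
= 8²·112.6 + (-6)²·52 + 2·8·(-6)·(-67)
= 7206.4 + 1872 + 6432 = 15510.4.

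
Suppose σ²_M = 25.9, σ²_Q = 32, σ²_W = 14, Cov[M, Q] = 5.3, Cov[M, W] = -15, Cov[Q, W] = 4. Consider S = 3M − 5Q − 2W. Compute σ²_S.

σ²_S = a²·σ²_M + b²·σ²_Q + c²·σ²_W + 2ab·Cov[M, Q] + 2ac·Cov[M, W] + 2bc·Cov[Q, W], with a = 3, b = -5, c = -2.
= 233.1 + 800 + 56 + (-159) + 180 + 80
= 1190.1.

σ²_S = 1190.1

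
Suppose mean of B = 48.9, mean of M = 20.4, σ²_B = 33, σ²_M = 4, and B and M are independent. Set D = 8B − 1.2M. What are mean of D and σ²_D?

mean of D = 8·mean of B + (-1.2)·mean of M = 8·48.9 + (-1.2)·20.4 = 366.72.
σ²_D = a²·σ²_B + b²·σ²_M + 2ab·Cov[B, M] with a = 8, b = -1.2.
Independence gives Cov[B, M] = 0.
= 8²·33 + (-1.2)²·4 + 2·8·(-1.2)·0
= 2112 + 5.76 + 0 = 2117.76.

mean of D = 366.72, σ²_D = 2117.76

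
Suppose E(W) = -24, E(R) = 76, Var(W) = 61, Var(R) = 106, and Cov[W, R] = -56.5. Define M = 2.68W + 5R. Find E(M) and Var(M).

E(M) = 2.68·E(W) + 5·E(R) = 2.68·(-24) + 5·76 = 315.68.
Var(M) = a²·Var(W) + b²·Var(R) + 2ab·Cov[W, R] with a = 2.68, b = 5.
= 2.68²·61 + 5²·106 + 2·2.68·5·(-56.5)
= 438.1264 + 2650 + (-1514.2) = 1573.9264.

E(M) = 315.68, Var(M) = 1573.9264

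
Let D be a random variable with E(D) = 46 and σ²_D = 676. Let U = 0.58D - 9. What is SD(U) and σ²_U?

SD(U) = 15.08, σ²_U = 227.4064

U = 0.58D - 9 is linear with a = 0.58, b = -9.
SD(D) = √676 = 26.
SD(U) = |a|·SD(D) = |0.58|·26 = 15.08.
σ²_U = a²·σ²_D = 0.58²·676 = 227.4064 (the additive constant -9 does not affect variance).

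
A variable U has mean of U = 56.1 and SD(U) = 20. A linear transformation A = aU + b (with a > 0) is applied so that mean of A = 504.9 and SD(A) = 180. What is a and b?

SD(A) = a·SD(U) (a > 0), so a = 180/20 = 9.
mean of A = a·mean of U + b, so b = 504.9 − 9·56.1 = 0.

a = 9, b = 0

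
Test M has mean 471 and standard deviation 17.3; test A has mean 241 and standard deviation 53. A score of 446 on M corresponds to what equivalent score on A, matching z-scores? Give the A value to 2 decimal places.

A = 164.41

z = (446 − 471)/17.3 ≈ -1.4451.
A = 241 + z·53 = 241 + (446 − 471)·53/17.3 ≈ 164.41.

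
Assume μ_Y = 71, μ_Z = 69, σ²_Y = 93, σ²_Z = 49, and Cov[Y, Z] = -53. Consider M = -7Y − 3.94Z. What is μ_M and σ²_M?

μ_M = -768.86, σ²_M = 2394.1764

μ_M = (-7)·μ_Y + (-3.94)·μ_Z = (-7)·71 + (-3.94)·69 = -768.86.
σ²_M = a²·σ²_Y + b²·σ²_Z + 2ab·Cov[Y, Z] with a = -7, b = -3.94.
= (-7)²·93 + (-3.94)²·49 + 2·(-7)·(-3.94)·(-53)
= 4557 + 760.6564 + (-2923.48) = 2394.1764.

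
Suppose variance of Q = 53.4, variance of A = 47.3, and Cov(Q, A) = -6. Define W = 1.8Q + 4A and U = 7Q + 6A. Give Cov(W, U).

By bilinearity, Cov(W, U) = ac·variance of Q + bd·variance of A + (ad+bc)·Cov(Q, A), with a=1.8, b=4, c=7, d=6.
ac·variance of Q = 1.8·7·53.4 = 672.84
bd·variance of A = 4·6·47.3 = 1135.2
(ad+bc)·Cov(Q, A) = (38.8)·(-6) = -232.8
Cov(W, U) = 672.84 + 1135.2 + (-232.8) = 1575.24.

Cov(W, U) = 1575.24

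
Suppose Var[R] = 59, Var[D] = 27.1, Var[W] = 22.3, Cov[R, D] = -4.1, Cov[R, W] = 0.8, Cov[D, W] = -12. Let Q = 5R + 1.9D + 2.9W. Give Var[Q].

Var[Q] = 1573.434

Var[Q] = a²·Var[R] + b²·Var[D] + c²·Var[W] + 2ab·Cov[R, D] + 2ac·Cov[R, W] + 2bc·Cov[D, W], with a = 5, b = 1.9, c = 2.9.
= 1475 + 97.831 + 187.543 + (-77.9) + 23.2 + (-132.24)
= 1573.434.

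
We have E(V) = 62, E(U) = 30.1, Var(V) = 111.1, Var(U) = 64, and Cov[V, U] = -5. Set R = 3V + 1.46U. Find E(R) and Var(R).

E(R) = 229.946, Var(R) = 1092.5224

E(R) = 3·E(V) + 1.46·E(U) = 3·62 + 1.46·30.1 = 229.946.
Var(R) = a²·Var(V) + b²·Var(U) + 2ab·Cov[V, U] with a = 3, b = 1.46.
= 3²·111.1 + 1.46²·64 + 2·3·1.46·(-5)
= 999.9 + 136.4224 + (-43.8) = 1092.5224.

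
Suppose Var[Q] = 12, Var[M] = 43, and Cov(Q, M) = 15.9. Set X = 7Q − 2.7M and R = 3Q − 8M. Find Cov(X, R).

By bilinearity, Cov(X, R) = ac·Var[Q] + bd·Var[M] + (ad+bc)·Cov(Q, M), with a=7, b=-2.7, c=3, d=-8.
ac·Var[Q] = 7·3·12 = 252
bd·Var[M] = (-2.7)·(-8)·43 = 928.8
(ad+bc)·Cov(Q, M) = (-64.1)·15.9 = -1019.19
Cov(X, R) = 252 + 928.8 + (-1019.19) = 161.61.

Cov(X, R) = 161.61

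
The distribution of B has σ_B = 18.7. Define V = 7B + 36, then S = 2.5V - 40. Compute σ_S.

σ_S = 327.25

σ_V = |7|·18.7 = 130.9.
σ_S = |2.5|·130.9 = 327.25.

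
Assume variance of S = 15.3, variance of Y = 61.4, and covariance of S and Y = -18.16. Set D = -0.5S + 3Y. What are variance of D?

variance of D = 610.905

variance of D = a²·variance of S + b²·variance of Y + 2ab·covariance of S and Y with a = -0.5, b = 3.
= (-0.5)²·15.3 + 3²·61.4 + 2·(-0.5)·3·(-18.16)
= 3.825 + 552.6 + 54.48 = 610.905.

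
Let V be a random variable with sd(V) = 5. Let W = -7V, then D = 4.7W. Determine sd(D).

sd(D) = 164.5

sd(W) = |-7|·5 = 35.
sd(D) = |4.7|·35 = 164.5.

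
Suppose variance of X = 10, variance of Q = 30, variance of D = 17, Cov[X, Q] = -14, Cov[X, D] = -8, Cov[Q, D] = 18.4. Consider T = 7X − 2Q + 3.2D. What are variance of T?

variance of T = a²·variance of X + b²·variance of Q + c²·variance of D + 2ab·Cov[X, Q] + 2ac·Cov[X, D] + 2bc·Cov[Q, D], with a = 7, b = -2, c = 3.2.
= 490 + 120 + 174.08 + 392 + (-358.4) + (-235.52)
= 582.16.

variance of T = 582.16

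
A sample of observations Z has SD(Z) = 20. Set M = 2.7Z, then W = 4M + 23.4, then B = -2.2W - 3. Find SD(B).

SD(M) = |2.7|·20 = 54.
SD(W) = |4|·54 = 216.
SD(B) = |-2.2|·216 = 475.2.

SD(B) = 475.2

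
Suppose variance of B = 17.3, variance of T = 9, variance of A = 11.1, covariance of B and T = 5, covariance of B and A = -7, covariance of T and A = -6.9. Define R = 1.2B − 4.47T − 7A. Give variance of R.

variance of R = 380.7981

variance of R = a²·variance of B + b²·variance of T + c²·variance of A + 2ab·covariance of B and T + 2ac·covariance of B and A + 2bc·covariance of T and A, with a = 1.2, b = -4.47, c = -7.
= 24.912 + 179.8281 + 543.9 + (-53.64) + 117.6 + (-431.802)
= 380.7981.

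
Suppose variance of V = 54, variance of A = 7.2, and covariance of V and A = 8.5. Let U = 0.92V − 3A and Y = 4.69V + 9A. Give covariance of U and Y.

By bilinearity, covariance of U and Y = ac·variance of V + bd·variance of A + (ad+bc)·covariance of V and A, with a=0.92, b=-3, c=4.69, d=9.
ac·variance of V = 0.92·4.69·54 = 232.9992
bd·variance of A = (-3)·9·7.2 = -194.4
(ad+bc)·covariance of V and A = (-5.79)·8.5 = -49.215
covariance of U and Y = 232.9992 + (-194.4) + (-49.215) = -10.6158.

covariance of U and Y = -10.6158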